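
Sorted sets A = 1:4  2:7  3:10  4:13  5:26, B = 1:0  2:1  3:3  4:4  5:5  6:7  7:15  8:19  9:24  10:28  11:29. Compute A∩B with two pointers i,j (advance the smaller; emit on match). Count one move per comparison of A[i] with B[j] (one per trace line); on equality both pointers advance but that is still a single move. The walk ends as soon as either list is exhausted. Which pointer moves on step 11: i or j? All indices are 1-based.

i=1 j=1: 4>0, j++
i=1 j=2: 4>1, j++
i=1 j=3: 4>3, j++
i=1 j=4: 4==4 emit, i++,j++
i=2 j=5: 7>5, j++
i=2 j=6: 7==7 emit, i++,j++
i=3 j=7: 10<15, i++
i=4 j=7: 13<15, i++
i=5 j=7: 26>15, j++
i=5 j=8: 26>19, j++
i=5 j=9: 26>24, j++

j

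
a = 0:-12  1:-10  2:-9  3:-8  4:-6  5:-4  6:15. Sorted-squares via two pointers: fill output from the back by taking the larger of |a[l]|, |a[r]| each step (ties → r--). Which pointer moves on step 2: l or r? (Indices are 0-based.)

l

[0,6] |-12|<=|15| out[6]=225 → r--
[0,5] |-12|>|-4| out[5]=144 → l++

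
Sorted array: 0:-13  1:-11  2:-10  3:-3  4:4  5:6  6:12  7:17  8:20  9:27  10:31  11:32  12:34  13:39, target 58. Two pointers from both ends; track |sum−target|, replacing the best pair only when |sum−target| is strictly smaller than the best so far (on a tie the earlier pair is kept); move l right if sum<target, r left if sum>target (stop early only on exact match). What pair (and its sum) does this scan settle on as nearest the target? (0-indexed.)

[0,13] -13+39=26 d=32 * → l++
[1,13] -11+39=28 d=30 * → l++
[2,13] -10+39=29 d=29 * → l++
[3,13] -3+39=36 d=22 * → l++
[4,13] 4+39=43 d=15 * → l++
[5,13] 6+39=45 d=13 * → l++
[6,13] 12+39=51 d=7 * → l++
[7,13] 17+39=56 d=2 * → l++
[8,13] 20+39=59 d=1 * → r--
[8,12] 20+34=54 d=4 → l++
[9,12] 27+34=61 d=3 → r--
[9,11] 27+32=59 d=1 → r--
[9,10] 27+31=58 d=0 * → stop

pair (27, 31) with sum 58 (|Δ|=0)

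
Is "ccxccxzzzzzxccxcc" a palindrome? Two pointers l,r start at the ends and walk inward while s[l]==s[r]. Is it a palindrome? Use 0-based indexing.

[0,16] 'c'=='c' → l++,r--
[1,15] 'c'=='c' → l++,r--
[2,14] 'x'=='x' → l++,r--
[3,13] 'c'=='c' → l++,r--
[4,12] 'c'=='c' → l++,r--
[5,11] 'x'=='x' → l++,r--
[6,10] 'z'=='z' → l++,r--
[7,9] 'z'=='z' → l++,r--

palindrome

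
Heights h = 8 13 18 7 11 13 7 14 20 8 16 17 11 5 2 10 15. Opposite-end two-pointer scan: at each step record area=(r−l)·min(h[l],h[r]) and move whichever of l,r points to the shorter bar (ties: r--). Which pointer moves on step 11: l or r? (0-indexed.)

l=0 r=16: min(8,15)*16=128 best=128 *, l++
l=1 r=16: min(13,15)*15=195 best=195 *, l++
l=2 r=16: min(18,15)*14=210 best=210 *, r--
l=2 r=15: min(18,10)*13=130 best=210, r--
l=2 r=14: min(18,2)*12=24 best=210, r--
l=2 r=13: min(18,5)*11=55 best=210, r--
l=2 r=12: min(18,11)*10=110 best=210, r--
l=2 r=11: min(18,17)*9=153 best=210, r--
l=2 r=10: min(18,16)*8=128 best=210, r--
l=2 r=9: min(18,8)*7=56 best=210, r--
l=2 r=8: min(18,20)*6=108 best=210, l++

l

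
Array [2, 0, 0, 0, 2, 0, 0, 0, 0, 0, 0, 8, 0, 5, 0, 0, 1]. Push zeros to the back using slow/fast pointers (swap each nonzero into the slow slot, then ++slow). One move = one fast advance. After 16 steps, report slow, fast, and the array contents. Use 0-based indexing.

(s=0,f=0) a[fast]=2≠0 swap→a[0]=2 → slow++,fast++
(s=1,f=1) a[fast]=0 → fast++
(s=1,f=2) a[fast]=0 → fast++
(s=1,f=3) a[fast]=0 → fast++
(s=1,f=4) a[fast]=2≠0 swap→a[1]=2 → slow++,fast++
(s=2,f=5) a[fast]=0 → fast++
(s=2,f=6) a[fast]=0 → fast++
(s=2,f=7) a[fast]=0 → fast++
(s=2,f=8) a[fast]=0 → fast++
(s=2,f=9) a[fast]=0 → fast++
(s=2,f=10) a[fast]=0 → fast++
(s=2,f=11) a[fast]=8≠0 swap→a[2]=8 → slow++,fast++
(s=3,f=12) a[fast]=0 → fast++
(s=3,f=13) a[fast]=5≠0 swap→a[3]=5 → slow++,fast++
(s=4,f=14) a[fast]=0 → fast++
(s=4,f=15) a[fast]=0 → fast++

slow=4, fast=16, a=[2, 2, 8, 5, 0, 0, 0, 0, 0, 0, 0, 0, 0, 0, 0, 0, 1]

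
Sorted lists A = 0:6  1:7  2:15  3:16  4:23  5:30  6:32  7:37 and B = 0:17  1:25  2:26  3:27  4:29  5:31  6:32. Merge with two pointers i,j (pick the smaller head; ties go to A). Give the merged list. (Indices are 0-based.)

[6, 7, 15, 16, 17, 23, 25, 26, 27, 29, 30, 31, 32, 32, 37]

[i=0,j=0] A[i]=6<=B[j]=17 take 6 → i++
[i=1,j=0] A[i]=7<=B[j]=17 take 7 → i++
[i=2,j=0] A[i]=15<=B[j]=17 take 15 → i++
[i=3,j=0] A[i]=16<=B[j]=17 take 16 → i++
[i=4,j=0] A[i]=23>B[j]=17 take 17 → j++
[i=4,j=1] A[i]=23<=B[j]=25 take 23 → i++
[i=5,j=1] A[i]=30>B[j]=25 take 25 → j++
[i=5,j=2] A[i]=30>B[j]=26 take 26 → j++
[i=5,j=3] A[i]=30>B[j]=27 take 27 → j++
[i=5,j=4] A[i]=30>B[j]=29 take 29 → j++
[i=5,j=5] A[i]=30<=B[j]=31 take 30 → i++
[i=6,j=5] A[i]=32>B[j]=31 take 31 → j++
[i=6,j=6] A[i]=32<=B[j]=32 take 32 → i++
[i=7,j=6] A[i]=37>B[j]=32 take 32 → j++
[i=7,j=7] B done, take A[i]=37 → i++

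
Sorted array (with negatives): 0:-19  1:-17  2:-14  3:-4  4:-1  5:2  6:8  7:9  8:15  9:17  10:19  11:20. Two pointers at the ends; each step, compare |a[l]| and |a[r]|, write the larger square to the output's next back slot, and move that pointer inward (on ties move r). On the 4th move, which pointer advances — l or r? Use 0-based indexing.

l=0 r=11: |-19|<=|20| out[11]=400, r--
l=0 r=10: |-19|<=|19| out[10]=361, r--
l=0 r=9: |-19|>|17| out[9]=361, l++
l=1 r=9: |-17|<=|17| out[8]=289, r--

r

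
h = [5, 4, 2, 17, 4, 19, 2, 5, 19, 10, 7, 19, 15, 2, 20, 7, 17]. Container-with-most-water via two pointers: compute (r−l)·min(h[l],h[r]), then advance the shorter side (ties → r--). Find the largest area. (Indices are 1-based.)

[1,17] min(5,17)*16=80 best=80 * → l++
[2,17] min(4,17)*15=60 best=80 → l++
[3,17] min(2,17)*14=28 best=80 → l++
[4,17] min(17,17)*13=221 best=221 * → r--
[4,16] min(17,7)*12=84 best=221 → r--
[4,15] min(17,20)*11=187 best=221 → l++
[5,15] min(4,20)*10=40 best=221 → l++
[6,15] min(19,20)*9=171 best=221 → l++
[7,15] min(2,20)*8=16 best=221 → l++
[8,15] min(5,20)*7=35 best=221 → l++
[9,15] min(19,20)*6=114 best=221 → l++
[10,15] min(10,20)*5=50 best=221 → l++
[11,15] min(7,20)*4=28 best=221 → l++
[12,15] min(19,20)*3=57 best=221 → l++
[13,15] min(15,20)*2=30 best=221 → l++
[14,15] min(2,20)*1=2 best=221 → l++

max area = 221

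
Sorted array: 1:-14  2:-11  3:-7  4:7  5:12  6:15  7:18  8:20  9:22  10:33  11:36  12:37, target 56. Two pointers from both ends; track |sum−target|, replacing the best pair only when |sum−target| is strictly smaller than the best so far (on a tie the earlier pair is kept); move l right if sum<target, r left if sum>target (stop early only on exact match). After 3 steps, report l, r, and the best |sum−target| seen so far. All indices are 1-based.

l=4, r=12, best |Δ|=26

[1,12] -14+37=23 d=33 * → l++
[2,12] -11+37=26 d=30 * → l++
[3,12] -7+37=30 d=26 * → l++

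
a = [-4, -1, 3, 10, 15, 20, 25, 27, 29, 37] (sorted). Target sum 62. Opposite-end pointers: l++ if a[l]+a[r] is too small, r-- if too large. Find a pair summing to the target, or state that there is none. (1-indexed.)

(25, 37)

[1,10] -4+37=33 <62 → l++
[2,10] -1+37=36 <62 → l++
[3,10] 3+37=40 <62 → l++
[4,10] 10+37=47 <62 → l++
[5,10] 15+37=52 <62 → l++
[6,10] 20+37=57 <62 → l++
[7,10] 25+37=62 → found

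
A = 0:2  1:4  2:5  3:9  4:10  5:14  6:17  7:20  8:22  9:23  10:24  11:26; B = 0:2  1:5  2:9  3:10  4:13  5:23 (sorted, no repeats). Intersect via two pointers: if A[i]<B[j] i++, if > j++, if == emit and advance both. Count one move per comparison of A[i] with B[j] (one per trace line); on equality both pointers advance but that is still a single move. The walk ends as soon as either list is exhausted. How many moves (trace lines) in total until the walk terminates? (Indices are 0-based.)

11 moves

[i=0,j=0] 2==2 emit → i++,j++
[i=1,j=1] 4<5 → i++
[i=2,j=1] 5==5 emit → i++,j++
[i=3,j=2] 9==9 emit → i++,j++
[i=4,j=3] 10==10 emit → i++,j++
[i=5,j=4] 14>13 → j++
[i=5,j=5] 14<23 → i++
[i=6,j=5] 17<23 → i++
[i=7,j=5] 20<23 → i++
[i=8,j=5] 22<23 → i++
[i=9,j=5] 23==23 emit → i++,j++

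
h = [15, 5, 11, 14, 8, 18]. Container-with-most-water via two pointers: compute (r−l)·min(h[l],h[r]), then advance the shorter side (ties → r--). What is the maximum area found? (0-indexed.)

max area = 75

[0,5] min(15,18)*5=75 best=75 * → l++
[1,5] min(5,18)*4=20 best=75 → l++
[2,5] min(11,18)*3=33 best=75 → l++
[3,5] min(14,18)*2=28 best=75 → l++
[4,5] min(8,18)*1=8 best=75 → l++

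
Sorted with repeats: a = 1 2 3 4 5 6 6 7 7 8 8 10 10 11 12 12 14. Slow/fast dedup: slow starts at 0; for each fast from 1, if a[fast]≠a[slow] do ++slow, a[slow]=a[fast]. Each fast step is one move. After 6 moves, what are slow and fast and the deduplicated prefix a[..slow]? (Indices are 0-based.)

slow=0 fast=1: a[fast]=2≠a[slow]=1 write a[1]=2, slow++,fast++
slow=1 fast=2: a[fast]=3≠a[slow]=2 write a[2]=3, slow++,fast++
slow=2 fast=3: a[fast]=4≠a[slow]=3 write a[3]=4, slow++,fast++
slow=3 fast=4: a[fast]=5≠a[slow]=4 write a[4]=5, slow++,fast++
slow=4 fast=5: a[fast]=6≠a[slow]=5 write a[5]=6, slow++,fast++
slow=5 fast=6: a[fast]=6=a[slow] dup, fast++

slow=5, fast=7, prefix=[1, 2, 3, 4, 5, 6]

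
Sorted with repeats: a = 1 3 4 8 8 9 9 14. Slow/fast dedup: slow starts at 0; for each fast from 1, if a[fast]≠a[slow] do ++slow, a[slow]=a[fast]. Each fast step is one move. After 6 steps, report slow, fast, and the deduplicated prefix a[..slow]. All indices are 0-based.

slow=4, fast=7, prefix=[1, 3, 4, 8, 9]

(s=0,f=1) a[fast]=3≠a[slow]=1 write a[1]=3 → slow++,fast++
(s=1,f=2) a[fast]=4≠a[slow]=3 write a[2]=4 → slow++,fast++
(s=2,f=3) a[fast]=8≠a[slow]=4 write a[3]=8 → slow++,fast++
(s=3,f=4) a[fast]=8=a[slow] dup → fast++
(s=3,f=5) a[fast]=9≠a[slow]=8 write a[4]=9 → slow++,fast++
(s=4,f=6) a[fast]=9=a[slow] dup → fast++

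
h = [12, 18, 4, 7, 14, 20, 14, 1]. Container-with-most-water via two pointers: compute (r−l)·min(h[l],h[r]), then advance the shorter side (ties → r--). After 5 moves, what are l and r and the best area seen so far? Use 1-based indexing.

l=1 r=8: min(12,1)*7=7 best=7 *, r--
l=1 r=7: min(12,14)*6=72 best=72 *, l++
l=2 r=7: min(18,14)*5=70 best=72, r--
l=2 r=6: min(18,20)*4=72 best=72, l++
l=3 r=6: min(4,20)*3=12 best=72, l++

l=4, r=6, best area=72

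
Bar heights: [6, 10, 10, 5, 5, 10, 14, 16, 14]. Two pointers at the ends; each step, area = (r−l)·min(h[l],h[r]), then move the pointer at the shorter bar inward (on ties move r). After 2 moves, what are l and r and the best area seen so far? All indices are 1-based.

l=3, r=9, best area=70

[1,9] min(6,14)*8=48 best=48 * → l++
[2,9] min(10,14)*7=70 best=70 * → l++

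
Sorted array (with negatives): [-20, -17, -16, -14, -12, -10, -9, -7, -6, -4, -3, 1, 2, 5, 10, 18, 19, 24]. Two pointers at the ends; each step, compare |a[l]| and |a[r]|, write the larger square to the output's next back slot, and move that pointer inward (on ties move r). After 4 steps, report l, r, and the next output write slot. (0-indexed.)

l=1, r=14, next write slot=13

l=0 r=17: |-20|<=|24| out[17]=576, r--
l=0 r=16: |-20|>|19| out[16]=400, l++
l=1 r=16: |-17|<=|19| out[15]=361, r--
l=1 r=15: |-17|<=|18| out[14]=324, r--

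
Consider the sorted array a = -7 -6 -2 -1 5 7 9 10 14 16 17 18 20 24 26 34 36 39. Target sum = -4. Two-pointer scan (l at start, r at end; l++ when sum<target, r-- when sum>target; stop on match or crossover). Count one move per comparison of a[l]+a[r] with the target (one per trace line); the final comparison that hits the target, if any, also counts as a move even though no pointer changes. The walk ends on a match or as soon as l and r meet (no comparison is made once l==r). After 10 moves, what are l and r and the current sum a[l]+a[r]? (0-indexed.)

[0,17] -7+39=32 >-4 → r--
[0,16] -7+36=29 >-4 → r--
[0,15] -7+34=27 >-4 → r--
[0,14] -7+26=19 >-4 → r--
[0,13] -7+24=17 >-4 → r--
[0,12] -7+20=13 >-4 → r--
[0,11] -7+18=11 >-4 → r--
[0,10] -7+17=10 >-4 → r--
[0,9] -7+16=9 >-4 → r--
[0,8] -7+14=7 >-4 → r--

l=0, r=7, sum=3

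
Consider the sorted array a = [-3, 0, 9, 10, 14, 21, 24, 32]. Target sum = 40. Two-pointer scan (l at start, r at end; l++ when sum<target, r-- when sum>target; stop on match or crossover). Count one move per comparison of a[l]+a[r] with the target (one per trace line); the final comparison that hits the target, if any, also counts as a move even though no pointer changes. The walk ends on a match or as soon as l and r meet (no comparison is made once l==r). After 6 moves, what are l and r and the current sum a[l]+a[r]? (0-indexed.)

[0,7] -3+32=29 <40 → l++
[1,7] 0+32=32 <40 → l++
[2,7] 9+32=41 >40 → r--
[2,6] 9+24=33 <40 → l++
[3,6] 10+24=34 <40 → l++
[4,6] 14+24=38 <40 → l++

l=5, r=6, sum=45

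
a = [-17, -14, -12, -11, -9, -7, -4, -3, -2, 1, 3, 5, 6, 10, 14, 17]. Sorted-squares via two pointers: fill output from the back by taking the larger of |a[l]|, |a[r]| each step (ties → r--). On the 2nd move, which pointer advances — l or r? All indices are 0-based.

[0,15] |-17|<=|17| out[15]=289 → r--
[0,14] |-17|>|14| out[14]=289 → l++

l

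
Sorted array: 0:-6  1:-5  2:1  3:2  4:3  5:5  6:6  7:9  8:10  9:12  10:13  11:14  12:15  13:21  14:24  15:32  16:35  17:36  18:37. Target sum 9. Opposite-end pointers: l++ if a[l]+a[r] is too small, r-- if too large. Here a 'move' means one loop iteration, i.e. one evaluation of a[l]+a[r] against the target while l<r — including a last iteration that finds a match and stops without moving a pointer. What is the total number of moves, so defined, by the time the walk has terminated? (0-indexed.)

l=0 r=18: -6+37=31 >9, r--
l=0 r=17: -6+36=30 >9, r--
l=0 r=16: -6+35=29 >9, r--
l=0 r=15: -6+32=26 >9, r--
l=0 r=14: -6+24=18 >9, r--
l=0 r=13: -6+21=15 >9, r--
l=0 r=12: -6+15=9, found

7 moves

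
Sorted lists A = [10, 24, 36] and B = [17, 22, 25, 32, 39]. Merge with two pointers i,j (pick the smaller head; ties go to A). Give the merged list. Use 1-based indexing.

[10, 17, 22, 24, 25, 32, 36, 39]

[i=1,j=1] A[i]=10<=B[j]=17 take 10 → i++
[i=2,j=1] A[i]=24>B[j]=17 take 17 → j++
[i=2,j=2] A[i]=24>B[j]=22 take 22 → j++
[i=2,j=3] A[i]=24<=B[j]=25 take 24 → i++
[i=3,j=3] A[i]=36>B[j]=25 take 25 → j++
[i=3,j=4] A[i]=36>B[j]=32 take 32 → j++
[i=3,j=5] A[i]=36<=B[j]=39 take 36 → i++
[i=4,j=5] A done, take B[j]=39 → j++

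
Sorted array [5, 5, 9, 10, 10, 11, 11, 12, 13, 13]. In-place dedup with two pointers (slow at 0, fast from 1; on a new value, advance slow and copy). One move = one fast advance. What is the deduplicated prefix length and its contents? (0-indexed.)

length 6; prefix = [5, 9, 10, 11, 12, 13]

slow=0 fast=1: a[fast]=5=a[slow] dup, fast++
slow=0 fast=2: a[fast]=9≠a[slow]=5 write a[1]=9, slow++,fast++
slow=1 fast=3: a[fast]=10≠a[slow]=9 write a[2]=10, slow++,fast++
slow=2 fast=4: a[fast]=10=a[slow] dup, fast++
slow=2 fast=5: a[fast]=11≠a[slow]=10 write a[3]=11, slow++,fast++
slow=3 fast=6: a[fast]=11=a[slow] dup, fast++
slow=3 fast=7: a[fast]=12≠a[slow]=11 write a[4]=12, slow++,fast++
slow=4 fast=8: a[fast]=13≠a[slow]=12 write a[5]=13, slow++,fast++
slow=5 fast=9: a[fast]=13=a[slow] dup, fast++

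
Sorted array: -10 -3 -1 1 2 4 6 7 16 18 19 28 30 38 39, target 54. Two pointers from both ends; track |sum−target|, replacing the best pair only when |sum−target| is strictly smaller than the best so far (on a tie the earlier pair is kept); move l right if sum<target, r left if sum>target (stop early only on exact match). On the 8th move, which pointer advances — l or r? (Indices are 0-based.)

l

[0,14] -10+39=29 d=25 * → l++
[1,14] -3+39=36 d=18 * → l++
[2,14] -1+39=38 d=16 * → l++
[3,14] 1+39=40 d=14 * → l++
[4,14] 2+39=41 d=13 * → l++
[5,14] 4+39=43 d=11 * → l++
[6,14] 6+39=45 d=9 * → l++
[7,14] 7+39=46 d=8 * → l++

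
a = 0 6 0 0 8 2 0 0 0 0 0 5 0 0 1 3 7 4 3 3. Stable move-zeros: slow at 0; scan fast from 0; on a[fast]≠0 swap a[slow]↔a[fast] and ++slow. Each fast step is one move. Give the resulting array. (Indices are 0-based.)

(s=0,f=0) a[fast]=0 → fast++
(s=0,f=1) a[fast]=6≠0 swap→a[0]=6 → slow++,fast++
(s=1,f=2) a[fast]=0 → fast++
(s=1,f=3) a[fast]=0 → fast++
(s=1,f=4) a[fast]=8≠0 swap→a[1]=8 → slow++,fast++
(s=2,f=5) a[fast]=2≠0 swap→a[2]=2 → slow++,fast++
(s=3,f=6) a[fast]=0 → fast++
(s=3,f=7) a[fast]=0 → fast++
(s=3,f=8) a[fast]=0 → fast++
(s=3,f=9) a[fast]=0 → fast++
(s=3,f=10) a[fast]=0 → fast++
(s=3,f=11) a[fast]=5≠0 swap→a[3]=5 → slow++,fast++
(s=4,f=12) a[fast]=0 → fast++
(s=4,f=13) a[fast]=0 → fast++
(s=4,f=14) a[fast]=1≠0 swap→a[4]=1 → slow++,fast++
(s=5,f=15) a[fast]=3≠0 swap→a[5]=3 → slow++,fast++
(s=6,f=16) a[fast]=7≠0 swap→a[6]=7 → slow++,fast++
(s=7,f=17) a[fast]=4≠0 swap→a[7]=4 → slow++,fast++
(s=8,f=18) a[fast]=3≠0 swap→a[8]=3 → slow++,fast++
(s=9,f=19) a[fast]=3≠0 swap→a[9]=3 → slow++,fast++

[6, 8, 2, 5, 1, 3, 7, 4, 3, 3, 0, 0, 0, 0, 0, 0, 0, 0, 0, 0]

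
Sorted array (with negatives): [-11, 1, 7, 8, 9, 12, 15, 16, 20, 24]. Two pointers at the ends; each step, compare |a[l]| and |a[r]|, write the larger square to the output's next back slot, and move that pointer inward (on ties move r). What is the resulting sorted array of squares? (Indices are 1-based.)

[1, 49, 64, 81, 121, 144, 225, 256, 400, 576]

[1,10] |-11|<=|24| out[10]=576 → r--
[1,9] |-11|<=|20| out[9]=400 → r--
[1,8] |-11|<=|16| out[8]=256 → r--
[1,7] |-11|<=|15| out[7]=225 → r--
[1,6] |-11|<=|12| out[6]=144 → r--
[1,5] |-11|>|9| out[5]=121 → l++
[2,5] |1|<=|9| out[4]=81 → r--
[2,4] |1|<=|8| out[3]=64 → r--
[2,3] |1|<=|7| out[2]=49 → r--
[2,2] |1|<=|1| out[1]=1 → r--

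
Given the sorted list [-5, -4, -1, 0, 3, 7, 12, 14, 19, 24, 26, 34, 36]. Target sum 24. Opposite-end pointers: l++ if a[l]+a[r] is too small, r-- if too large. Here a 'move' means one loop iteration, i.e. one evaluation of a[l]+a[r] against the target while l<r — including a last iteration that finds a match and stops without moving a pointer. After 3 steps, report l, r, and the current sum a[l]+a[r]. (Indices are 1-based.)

[1,13] -5+36=31 >24 → r--
[1,12] -5+34=29 >24 → r--
[1,11] -5+26=21 <24 → l++

l=2, r=11, sum=22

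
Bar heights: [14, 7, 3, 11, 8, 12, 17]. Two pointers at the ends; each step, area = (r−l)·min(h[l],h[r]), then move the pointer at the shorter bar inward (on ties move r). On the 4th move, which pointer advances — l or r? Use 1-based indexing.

l

l=1 r=7: min(14,17)*6=84 best=84 *, l++
l=2 r=7: min(7,17)*5=35 best=84, l++
l=3 r=7: min(3,17)*4=12 best=84, l++
l=4 r=7: min(11,17)*3=33 best=84, l++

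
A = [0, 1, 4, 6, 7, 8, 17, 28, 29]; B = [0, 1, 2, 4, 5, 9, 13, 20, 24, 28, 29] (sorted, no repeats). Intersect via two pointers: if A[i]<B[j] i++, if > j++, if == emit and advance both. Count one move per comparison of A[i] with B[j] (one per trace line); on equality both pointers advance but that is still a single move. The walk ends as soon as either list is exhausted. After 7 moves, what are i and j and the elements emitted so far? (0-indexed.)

i=5, j=5, emitted=[0, 1, 4]

[i=0,j=0] 0==0 emit → i++,j++
[i=1,j=1] 1==1 emit → i++,j++
[i=2,j=2] 4>2 → j++
[i=2,j=3] 4==4 emit → i++,j++
[i=3,j=4] 6>5 → j++
[i=3,j=5] 6<9 → i++
[i=4,j=5] 7<9 → i++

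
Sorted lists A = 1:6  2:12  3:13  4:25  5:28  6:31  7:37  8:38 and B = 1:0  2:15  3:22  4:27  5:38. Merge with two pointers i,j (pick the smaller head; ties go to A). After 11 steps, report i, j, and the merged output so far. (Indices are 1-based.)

[i=1,j=1] A[i]=6>B[j]=0 take 0 → j++
[i=1,j=2] A[i]=6<=B[j]=15 take 6 → i++
[i=2,j=2] A[i]=12<=B[j]=15 take 12 → i++
[i=3,j=2] A[i]=13<=B[j]=15 take 13 → i++
[i=4,j=2] A[i]=25>B[j]=15 take 15 → j++
[i=4,j=3] A[i]=25>B[j]=22 take 22 → j++
[i=4,j=4] A[i]=25<=B[j]=27 take 25 → i++
[i=5,j=4] A[i]=28>B[j]=27 take 27 → j++
[i=5,j=5] A[i]=28<=B[j]=38 take 28 → i++
[i=6,j=5] A[i]=31<=B[j]=38 take 31 → i++
[i=7,j=5] A[i]=37<=B[j]=38 take 37 → i++

i=8, j=5, merged so far=[0, 6, 12, 13, 15, 22, 25, 27, 28, 31, 37]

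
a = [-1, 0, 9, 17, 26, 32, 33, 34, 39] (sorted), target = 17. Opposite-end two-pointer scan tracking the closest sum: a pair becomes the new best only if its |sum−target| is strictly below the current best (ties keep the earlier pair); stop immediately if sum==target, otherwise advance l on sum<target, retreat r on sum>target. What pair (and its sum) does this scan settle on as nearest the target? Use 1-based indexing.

pair (0, 17) with sum 17 (|Δ|=0)

l=1 r=9: -1+39=38 d=21 *, r--
l=1 r=8: -1+34=33 d=16 *, r--
l=1 r=7: -1+33=32 d=15 *, r--
l=1 r=6: -1+32=31 d=14 *, r--
l=1 r=5: -1+26=25 d=8 *, r--
l=1 r=4: -1+17=16 d=1 *, l++
l=2 r=4: 0+17=17 d=0 *, stop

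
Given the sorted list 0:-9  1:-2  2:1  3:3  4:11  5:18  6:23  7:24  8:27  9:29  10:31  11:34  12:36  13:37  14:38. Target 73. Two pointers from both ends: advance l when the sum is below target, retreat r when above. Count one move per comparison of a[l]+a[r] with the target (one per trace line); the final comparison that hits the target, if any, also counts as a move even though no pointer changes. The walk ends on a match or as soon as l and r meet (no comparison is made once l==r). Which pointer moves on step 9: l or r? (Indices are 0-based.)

l=0 r=14: -9+38=29 <73, l++
l=1 r=14: -2+38=36 <73, l++
l=2 r=14: 1+38=39 <73, l++
l=3 r=14: 3+38=41 <73, l++
l=4 r=14: 11+38=49 <73, l++
l=5 r=14: 18+38=56 <73, l++
l=6 r=14: 23+38=61 <73, l++
l=7 r=14: 24+38=62 <73, l++
l=8 r=14: 27+38=65 <73, l++

l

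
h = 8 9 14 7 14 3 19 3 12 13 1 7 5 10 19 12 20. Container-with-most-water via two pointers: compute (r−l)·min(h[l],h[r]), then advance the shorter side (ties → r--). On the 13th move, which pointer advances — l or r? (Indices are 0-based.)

l

[0,16] min(8,20)*16=128 best=128 * → l++
[1,16] min(9,20)*15=135 best=135 * → l++
[2,16] min(14,20)*14=196 best=196 * → l++
[3,16] min(7,20)*13=91 best=196 → l++
[4,16] min(14,20)*12=168 best=196 → l++
[5,16] min(3,20)*11=33 best=196 → l++
[6,16] min(19,20)*10=190 best=196 → l++
[7,16] min(3,20)*9=27 best=196 → l++
[8,16] min(12,20)*8=96 best=196 → l++
[9,16] min(13,20)*7=91 best=196 → l++
[10,16] min(1,20)*6=6 best=196 → l++
[11,16] min(7,20)*5=35 best=196 → l++
[12,16] min(5,20)*4=20 best=196 → l++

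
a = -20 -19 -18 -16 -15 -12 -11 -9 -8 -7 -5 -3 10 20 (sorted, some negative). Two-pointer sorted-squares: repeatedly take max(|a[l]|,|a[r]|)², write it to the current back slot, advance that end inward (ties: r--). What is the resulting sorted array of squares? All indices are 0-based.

[9, 25, 49, 64, 81, 100, 121, 144, 225, 256, 324, 361, 400, 400]

l=0 r=13: |-20|<=|20| out[13]=400, r--
l=0 r=12: |-20|>|10| out[12]=400, l++
l=1 r=12: |-19|>|10| out[11]=361, l++
l=2 r=12: |-18|>|10| out[10]=324, l++
l=3 r=12: |-16|>|10| out[9]=256, l++
l=4 r=12: |-15|>|10| out[8]=225, l++
l=5 r=12: |-12|>|10| out[7]=144, l++
l=6 r=12: |-11|>|10| out[6]=121, l++
l=7 r=12: |-9|<=|10| out[5]=100, r--
l=7 r=11: |-9|>|-3| out[4]=81, l++
l=8 r=11: |-8|>|-3| out[3]=64, l++
l=9 r=11: |-7|>|-3| out[2]=49, l++
l=10 r=11: |-5|>|-3| out[1]=25, l++
l=11 r=11: |-3|<=|-3| out[0]=9, r--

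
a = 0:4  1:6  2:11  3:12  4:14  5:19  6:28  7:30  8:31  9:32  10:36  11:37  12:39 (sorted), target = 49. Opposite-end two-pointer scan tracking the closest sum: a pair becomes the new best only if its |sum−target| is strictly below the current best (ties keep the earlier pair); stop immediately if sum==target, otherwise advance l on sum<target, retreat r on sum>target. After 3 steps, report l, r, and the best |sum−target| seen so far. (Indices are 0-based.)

l=0 r=12: 4+39=43 d=6 *, l++
l=1 r=12: 6+39=45 d=4 *, l++
l=2 r=12: 11+39=50 d=1 *, r--

l=2, r=11, best |Δ|=1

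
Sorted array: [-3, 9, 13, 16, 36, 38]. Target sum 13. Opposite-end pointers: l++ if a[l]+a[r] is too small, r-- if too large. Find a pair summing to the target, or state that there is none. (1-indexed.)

l=1 r=6: -3+38=35 >13, r--
l=1 r=5: -3+36=33 >13, r--
l=1 r=4: -3+16=13, found

(-3, 16)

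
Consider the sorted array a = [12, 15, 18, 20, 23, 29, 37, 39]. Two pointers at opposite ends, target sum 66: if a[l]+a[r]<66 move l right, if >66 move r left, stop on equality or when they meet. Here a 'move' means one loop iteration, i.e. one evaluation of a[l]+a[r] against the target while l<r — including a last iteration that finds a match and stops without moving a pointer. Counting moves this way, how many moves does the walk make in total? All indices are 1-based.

7 moves

l=1 r=8: 12+39=51 <66, l++
l=2 r=8: 15+39=54 <66, l++
l=3 r=8: 18+39=57 <66, l++
l=4 r=8: 20+39=59 <66, l++
l=5 r=8: 23+39=62 <66, l++
l=6 r=8: 29+39=68 >66, r--
l=6 r=7: 29+37=66, found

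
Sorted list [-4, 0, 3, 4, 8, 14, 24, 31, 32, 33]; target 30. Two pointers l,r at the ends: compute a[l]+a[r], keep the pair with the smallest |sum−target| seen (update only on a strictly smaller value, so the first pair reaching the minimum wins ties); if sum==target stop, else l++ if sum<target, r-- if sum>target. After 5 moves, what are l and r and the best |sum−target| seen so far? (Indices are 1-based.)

[1,10] -4+33=29 d=1 * → l++
[2,10] 0+33=33 d=3 → r--
[2,9] 0+32=32 d=2 → r--
[2,8] 0+31=31 d=1 → r--
[2,7] 0+24=24 d=6 → l++

l=3, r=7, best |Δ|=1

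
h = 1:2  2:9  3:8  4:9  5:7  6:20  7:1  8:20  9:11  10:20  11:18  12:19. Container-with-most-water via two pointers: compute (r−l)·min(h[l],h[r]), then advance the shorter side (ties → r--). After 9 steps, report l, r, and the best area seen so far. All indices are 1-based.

l=1 r=12: min(2,19)*11=22 best=22 *, l++
l=2 r=12: min(9,19)*10=90 best=90 *, l++
l=3 r=12: min(8,19)*9=72 best=90, l++
l=4 r=12: min(9,19)*8=72 best=90, l++
l=5 r=12: min(7,19)*7=49 best=90, l++
l=6 r=12: min(20,19)*6=114 best=114 *, r--
l=6 r=11: min(20,18)*5=90 best=114, r--
l=6 r=10: min(20,20)*4=80 best=114, r--
l=6 r=9: min(20,11)*3=33 best=114, r--

l=6, r=8, best area=114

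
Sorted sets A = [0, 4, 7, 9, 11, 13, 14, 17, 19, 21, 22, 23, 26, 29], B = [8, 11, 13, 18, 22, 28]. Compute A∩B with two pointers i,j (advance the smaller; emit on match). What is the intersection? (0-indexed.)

i=0 j=0: 0<8, i++
i=1 j=0: 4<8, i++
i=2 j=0: 7<8, i++
i=3 j=0: 9>8, j++
i=3 j=1: 9<11, i++
i=4 j=1: 11==11 emit, i++,j++
i=5 j=2: 13==13 emit, i++,j++
i=6 j=3: 14<18, i++
i=7 j=3: 17<18, i++
i=8 j=3: 19>18, j++
i=8 j=4: 19<22, i++
i=9 j=4: 21<22, i++
i=10 j=4: 22==22 emit, i++,j++
i=11 j=5: 23<28, i++
i=12 j=5: 26<28, i++
i=13 j=5: 29>28, j++

intersection = [11, 13, 22]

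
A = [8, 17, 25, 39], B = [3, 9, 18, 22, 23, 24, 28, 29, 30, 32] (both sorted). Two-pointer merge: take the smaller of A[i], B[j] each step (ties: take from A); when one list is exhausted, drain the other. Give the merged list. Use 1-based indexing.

[3, 8, 9, 17, 18, 22, 23, 24, 25, 28, 29, 30, 32, 39]

i=1 j=1: A[i]=8>B[j]=3 take 3, j++
i=1 j=2: A[i]=8<=B[j]=9 take 8, i++
i=2 j=2: A[i]=17>B[j]=9 take 9, j++
i=2 j=3: A[i]=17<=B[j]=18 take 17, i++
i=3 j=3: A[i]=25>B[j]=18 take 18, j++
i=3 j=4: A[i]=25>B[j]=22 take 22, j++
i=3 j=5: A[i]=25>B[j]=23 take 23, j++
i=3 j=6: A[i]=25>B[j]=24 take 24, j++
i=3 j=7: A[i]=25<=B[j]=28 take 25, i++
i=4 j=7: A[i]=39>B[j]=28 take 28, j++
i=4 j=8: A[i]=39>B[j]=29 take 29, j++
i=4 j=9: A[i]=39>B[j]=30 take 30, j++
i=4 j=10: A[i]=39>B[j]=32 take 32, j++
i=4 j=11: B done, take A[i]=39, i++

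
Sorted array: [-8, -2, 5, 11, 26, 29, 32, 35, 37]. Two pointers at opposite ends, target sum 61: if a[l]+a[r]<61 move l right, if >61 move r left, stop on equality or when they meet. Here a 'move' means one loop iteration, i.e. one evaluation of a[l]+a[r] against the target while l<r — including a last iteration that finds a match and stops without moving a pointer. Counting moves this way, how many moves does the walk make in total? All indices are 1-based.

[1,9] -8+37=29 <61 → l++
[2,9] -2+37=35 <61 → l++
[3,9] 5+37=42 <61 → l++
[4,9] 11+37=48 <61 → l++
[5,9] 26+37=63 >61 → r--
[5,8] 26+35=61 → found

6 moves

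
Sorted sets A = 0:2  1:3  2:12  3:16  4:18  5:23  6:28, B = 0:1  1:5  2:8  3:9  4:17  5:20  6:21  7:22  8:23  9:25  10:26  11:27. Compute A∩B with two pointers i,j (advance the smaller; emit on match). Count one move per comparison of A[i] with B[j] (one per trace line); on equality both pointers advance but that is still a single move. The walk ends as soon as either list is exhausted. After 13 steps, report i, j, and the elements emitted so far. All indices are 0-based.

i=5, j=8, emitted=[]

i=0 j=0: 2>1, j++
i=0 j=1: 2<5, i++
i=1 j=1: 3<5, i++
i=2 j=1: 12>5, j++
i=2 j=2: 12>8, j++
i=2 j=3: 12>9, j++
i=2 j=4: 12<17, i++
i=3 j=4: 16<17, i++
i=4 j=4: 18>17, j++
i=4 j=5: 18<20, i++
i=5 j=5: 23>20, j++
i=5 j=6: 23>21, j++
i=5 j=7: 23>22, j++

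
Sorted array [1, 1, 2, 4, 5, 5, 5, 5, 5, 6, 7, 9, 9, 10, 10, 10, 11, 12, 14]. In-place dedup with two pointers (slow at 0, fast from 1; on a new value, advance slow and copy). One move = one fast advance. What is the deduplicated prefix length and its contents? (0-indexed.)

slow=0 fast=1: a[fast]=1=a[slow] dup, fast++
slow=0 fast=2: a[fast]=2≠a[slow]=1 write a[1]=2, slow++,fast++
slow=1 fast=3: a[fast]=4≠a[slow]=2 write a[2]=4, slow++,fast++
slow=2 fast=4: a[fast]=5≠a[slow]=4 write a[3]=5, slow++,fast++
slow=3 fast=5: a[fast]=5=a[slow] dup, fast++
slow=3 fast=6: a[fast]=5=a[slow] dup, fast++
slow=3 fast=7: a[fast]=5=a[slow] dup, fast++
slow=3 fast=8: a[fast]=5=a[slow] dup, fast++
slow=3 fast=9: a[fast]=6≠a[slow]=5 write a[4]=6, slow++,fast++
slow=4 fast=10: a[fast]=7≠a[slow]=6 write a[5]=7, slow++,fast++
slow=5 fast=11: a[fast]=9≠a[slow]=7 write a[6]=9, slow++,fast++
slow=6 fast=12: a[fast]=9=a[slow] dup, fast++
slow=6 fast=13: a[fast]=10≠a[slow]=9 write a[7]=10, slow++,fast++
slow=7 fast=14: a[fast]=10=a[slow] dup, fast++
slow=7 fast=15: a[fast]=10=a[slow] dup, fast++
slow=7 fast=16: a[fast]=11≠a[slow]=10 write a[8]=11, slow++,fast++
slow=8 fast=17: a[fast]=12≠a[slow]=11 write a[9]=12, slow++,fast++
slow=9 fast=18: a[fast]=14≠a[slow]=12 write a[10]=14, slow++,fast++

length 11; prefix = [1, 2, 4, 5, 6, 7, 9, 10, 11, 12, 14]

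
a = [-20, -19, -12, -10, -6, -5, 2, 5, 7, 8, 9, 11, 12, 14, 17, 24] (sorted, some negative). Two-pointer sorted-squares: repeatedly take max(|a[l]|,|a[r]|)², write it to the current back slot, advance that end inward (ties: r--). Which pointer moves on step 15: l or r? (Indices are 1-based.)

l=1 r=16: |-20|<=|24| out[16]=576, r--
l=1 r=15: |-20|>|17| out[15]=400, l++
l=2 r=15: |-19|>|17| out[14]=361, l++
l=3 r=15: |-12|<=|17| out[13]=289, r--
l=3 r=14: |-12|<=|14| out[12]=196, r--
l=3 r=13: |-12|<=|12| out[11]=144, r--
l=3 r=12: |-12|>|11| out[10]=144, l++
l=4 r=12: |-10|<=|11| out[9]=121, r--
l=4 r=11: |-10|>|9| out[8]=100, l++
l=5 r=11: |-6|<=|9| out[7]=81, r--
l=5 r=10: |-6|<=|8| out[6]=64, r--
l=5 r=9: |-6|<=|7| out[5]=49, r--
l=5 r=8: |-6|>|5| out[4]=36, l++
l=6 r=8: |-5|<=|5| out[3]=25, r--
l=6 r=7: |-5|>|2| out[2]=25, l++

l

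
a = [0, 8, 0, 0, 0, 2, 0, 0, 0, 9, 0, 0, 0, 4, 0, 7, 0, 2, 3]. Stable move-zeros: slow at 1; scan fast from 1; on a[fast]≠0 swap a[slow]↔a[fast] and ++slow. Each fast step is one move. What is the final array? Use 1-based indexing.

[8, 2, 9, 4, 7, 2, 3, 0, 0, 0, 0, 0, 0, 0, 0, 0, 0, 0, 0]

(s=1,f=1) a[fast]=0 → fast++
(s=1,f=2) a[fast]=8≠0 swap→a[1]=8 → slow++,fast++
(s=2,f=3) a[fast]=0 → fast++
(s=2,f=4) a[fast]=0 → fast++
(s=2,f=5) a[fast]=0 → fast++
(s=2,f=6) a[fast]=2≠0 swap→a[2]=2 → slow++,fast++
(s=3,f=7) a[fast]=0 → fast++
(s=3,f=8) a[fast]=0 → fast++
(s=3,f=9) a[fast]=0 → fast++
(s=3,f=10) a[fast]=9≠0 swap→a[3]=9 → slow++,fast++
(s=4,f=11) a[fast]=0 → fast++
(s=4,f=12) a[fast]=0 → fast++
(s=4,f=13) a[fast]=0 → fast++
(s=4,f=14) a[fast]=4≠0 swap→a[4]=4 → slow++,fast++
(s=5,f=15) a[fast]=0 → fast++
(s=5,f=16) a[fast]=7≠0 swap→a[5]=7 → slow++,fast++
(s=6,f=17) a[fast]=0 → fast++
(s=6,f=18) a[fast]=2≠0 swap→a[6]=2 → slow++,fast++
(s=7,f=19) a[fast]=3≠0 swap→a[7]=3 → slow++,fast++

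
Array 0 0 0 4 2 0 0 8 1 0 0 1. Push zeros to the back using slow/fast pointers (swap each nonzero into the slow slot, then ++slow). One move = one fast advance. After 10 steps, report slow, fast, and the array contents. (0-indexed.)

(s=0,f=0) a[fast]=0 → fast++
(s=0,f=1) a[fast]=0 → fast++
(s=0,f=2) a[fast]=0 → fast++
(s=0,f=3) a[fast]=4≠0 swap→a[0]=4 → slow++,fast++
(s=1,f=4) a[fast]=2≠0 swap→a[1]=2 → slow++,fast++
(s=2,f=5) a[fast]=0 → fast++
(s=2,f=6) a[fast]=0 → fast++
(s=2,f=7) a[fast]=8≠0 swap→a[2]=8 → slow++,fast++
(s=3,f=8) a[fast]=1≠0 swap→a[3]=1 → slow++,fast++
(s=4,f=9) a[fast]=0 → fast++

slow=4, fast=10, a=[4, 2, 8, 1, 0, 0, 0, 0, 0, 0, 0, 1]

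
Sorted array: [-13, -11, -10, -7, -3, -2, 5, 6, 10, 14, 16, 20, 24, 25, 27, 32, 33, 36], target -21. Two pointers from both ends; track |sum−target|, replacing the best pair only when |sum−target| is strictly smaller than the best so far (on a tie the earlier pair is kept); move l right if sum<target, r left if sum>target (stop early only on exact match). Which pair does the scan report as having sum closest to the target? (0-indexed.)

pair (-11, -10) with sum -21 (|Δ|=0)

[0,17] -13+36=23 d=44 * → r--
[0,16] -13+33=20 d=41 * → r--
[0,15] -13+32=19 d=40 * → r--
[0,14] -13+27=14 d=35 * → r--
[0,13] -13+25=12 d=33 * → r--
[0,12] -13+24=11 d=32 * → r--
[0,11] -13+20=7 d=28 * → r--
[0,10] -13+16=3 d=24 * → r--
[0,9] -13+14=1 d=22 * → r--
[0,8] -13+10=-3 d=18 * → r--
[0,7] -13+6=-7 d=14 * → r--
[0,6] -13+5=-8 d=13 * → r--
[0,5] -13+-2=-15 d=6 * → r--
[0,4] -13+-3=-16 d=5 * → r--
[0,3] -13+-7=-20 d=1 * → r--
[0,2] -13+-10=-23 d=2 → l++
[1,2] -11+-10=-21 d=0 * → stop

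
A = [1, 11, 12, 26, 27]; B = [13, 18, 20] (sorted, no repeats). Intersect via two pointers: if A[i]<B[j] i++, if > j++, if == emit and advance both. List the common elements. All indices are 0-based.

i=0 j=0: 1<13, i++
i=1 j=0: 11<13, i++
i=2 j=0: 12<13, i++
i=3 j=0: 26>13, j++
i=3 j=1: 26>18, j++
i=3 j=2: 26>20, j++

intersection = []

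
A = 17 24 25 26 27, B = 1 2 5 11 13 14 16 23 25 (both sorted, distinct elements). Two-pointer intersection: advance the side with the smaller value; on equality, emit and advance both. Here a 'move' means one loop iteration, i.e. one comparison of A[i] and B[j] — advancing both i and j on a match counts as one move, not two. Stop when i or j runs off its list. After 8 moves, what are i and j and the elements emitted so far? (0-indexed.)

i=1, j=7, emitted=[]

[i=0,j=0] 17>1 → j++
[i=0,j=1] 17>2 → j++
[i=0,j=2] 17>5 → j++
[i=0,j=3] 17>11 → j++
[i=0,j=4] 17>13 → j++
[i=0,j=5] 17>14 → j++
[i=0,j=6] 17>16 → j++
[i=0,j=7] 17<23 → i++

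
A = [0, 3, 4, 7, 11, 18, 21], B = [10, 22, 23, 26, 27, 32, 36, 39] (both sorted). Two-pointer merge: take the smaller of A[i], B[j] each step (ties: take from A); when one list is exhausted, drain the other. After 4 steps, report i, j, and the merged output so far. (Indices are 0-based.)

i=0 j=0: A[i]=0<=B[j]=10 take 0, i++
i=1 j=0: A[i]=3<=B[j]=10 take 3, i++
i=2 j=0: A[i]=4<=B[j]=10 take 4, i++
i=3 j=0: A[i]=7<=B[j]=10 take 7, i++

i=4, j=0, merged so far=[0, 3, 4, 7]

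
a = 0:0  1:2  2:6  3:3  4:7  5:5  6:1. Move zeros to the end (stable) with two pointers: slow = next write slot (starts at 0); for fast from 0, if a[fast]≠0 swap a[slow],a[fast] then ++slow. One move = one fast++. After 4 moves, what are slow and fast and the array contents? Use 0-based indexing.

(s=0,f=0) a[fast]=0 → fast++
(s=0,f=1) a[fast]=2≠0 swap→a[0]=2 → slow++,fast++
(s=1,f=2) a[fast]=6≠0 swap→a[1]=6 → slow++,fast++
(s=2,f=3) a[fast]=3≠0 swap→a[2]=3 → slow++,fast++

slow=3, fast=4, a=[2, 6, 3, 0, 7, 5, 1]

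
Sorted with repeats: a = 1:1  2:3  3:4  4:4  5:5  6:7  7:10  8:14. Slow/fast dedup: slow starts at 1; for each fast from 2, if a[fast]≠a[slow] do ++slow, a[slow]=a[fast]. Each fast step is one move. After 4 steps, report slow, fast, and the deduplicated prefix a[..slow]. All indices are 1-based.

(s=1,f=2) a[fast]=3≠a[slow]=1 write a[2]=3 → slow++,fast++
(s=2,f=3) a[fast]=4≠a[slow]=3 write a[3]=4 → slow++,fast++
(s=3,f=4) a[fast]=4=a[slow] dup → fast++
(s=3,f=5) a[fast]=5≠a[slow]=4 write a[4]=5 → slow++,fast++

slow=4, fast=6, prefix=[1, 3, 4, 5]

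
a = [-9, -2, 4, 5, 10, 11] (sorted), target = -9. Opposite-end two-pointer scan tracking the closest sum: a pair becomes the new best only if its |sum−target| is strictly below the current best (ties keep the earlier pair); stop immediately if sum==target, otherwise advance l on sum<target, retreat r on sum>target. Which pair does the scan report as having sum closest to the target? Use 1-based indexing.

l=1 r=6: -9+11=2 d=11 *, r--
l=1 r=5: -9+10=1 d=10 *, r--
l=1 r=4: -9+5=-4 d=5 *, r--
l=1 r=3: -9+4=-5 d=4 *, r--
l=1 r=2: -9+-2=-11 d=2 *, l++

pair (-9, -2) with sum -11 (|Δ|=2)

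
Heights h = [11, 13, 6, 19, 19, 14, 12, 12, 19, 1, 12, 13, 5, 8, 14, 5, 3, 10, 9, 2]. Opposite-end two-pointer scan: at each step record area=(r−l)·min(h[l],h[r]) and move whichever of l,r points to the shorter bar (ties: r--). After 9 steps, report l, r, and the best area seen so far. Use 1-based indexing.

l=4, r=14, best area=170

[1,20] min(11,2)*19=38 best=38 * → r--
[1,19] min(11,9)*18=162 best=162 * → r--
[1,18] min(11,10)*17=170 best=170 * → r--
[1,17] min(11,3)*16=48 best=170 → r--
[1,16] min(11,5)*15=75 best=170 → r--
[1,15] min(11,14)*14=154 best=170 → l++
[2,15] min(13,14)*13=169 best=170 → l++
[3,15] min(6,14)*12=72 best=170 → l++
[4,15] min(19,14)*11=154 best=170 → r--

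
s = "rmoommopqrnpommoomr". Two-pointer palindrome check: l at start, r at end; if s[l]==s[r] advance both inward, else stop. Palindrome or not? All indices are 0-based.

not a palindrome (mismatch at 8,10)

l=0 r=18: 'r'=='r', l++,r--
l=1 r=17: 'm'=='m', l++,r--
l=2 r=16: 'o'=='o', l++,r--
l=3 r=15: 'o'=='o', l++,r--
l=4 r=14: 'm'=='m', l++,r--
l=5 r=13: 'm'=='m', l++,r--
l=6 r=12: 'o'=='o', l++,r--
l=7 r=11: 'p'=='p', l++,r--
l=8 r=10: 'q'!='n', stop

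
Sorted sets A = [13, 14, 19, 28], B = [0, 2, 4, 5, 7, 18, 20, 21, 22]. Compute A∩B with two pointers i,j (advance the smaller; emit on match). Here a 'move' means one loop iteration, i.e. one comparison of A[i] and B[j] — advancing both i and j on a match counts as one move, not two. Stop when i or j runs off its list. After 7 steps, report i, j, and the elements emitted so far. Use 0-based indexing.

i=2, j=5, emitted=[]

i=0 j=0: 13>0, j++
i=0 j=1: 13>2, j++
i=0 j=2: 13>4, j++
i=0 j=3: 13>5, j++
i=0 j=4: 13>7, j++
i=0 j=5: 13<18, i++
i=1 j=5: 14<18, i++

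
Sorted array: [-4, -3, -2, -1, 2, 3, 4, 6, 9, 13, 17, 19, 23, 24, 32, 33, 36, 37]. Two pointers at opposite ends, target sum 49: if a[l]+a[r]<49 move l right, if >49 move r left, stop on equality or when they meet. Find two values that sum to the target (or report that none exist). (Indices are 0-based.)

(13, 36)

l=0 r=17: -4+37=33 <49, l++
l=1 r=17: -3+37=34 <49, l++
l=2 r=17: -2+37=35 <49, l++
l=3 r=17: -1+37=36 <49, l++
l=4 r=17: 2+37=39 <49, l++
l=5 r=17: 3+37=40 <49, l++
l=6 r=17: 4+37=41 <49, l++
l=7 r=17: 6+37=43 <49, l++
l=8 r=17: 9+37=46 <49, l++
l=9 r=17: 13+37=50 >49, r--
l=9 r=16: 13+36=49, found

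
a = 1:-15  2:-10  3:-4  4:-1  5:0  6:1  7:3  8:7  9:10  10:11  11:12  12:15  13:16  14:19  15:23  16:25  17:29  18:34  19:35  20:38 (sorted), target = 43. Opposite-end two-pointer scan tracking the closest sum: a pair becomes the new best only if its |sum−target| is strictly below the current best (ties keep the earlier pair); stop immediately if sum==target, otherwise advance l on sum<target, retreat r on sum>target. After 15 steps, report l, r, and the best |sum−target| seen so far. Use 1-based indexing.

[1,20] -15+38=23 d=20 * → l++
[2,20] -10+38=28 d=15 * → l++
[3,20] -4+38=34 d=9 * → l++
[4,20] -1+38=37 d=6 * → l++
[5,20] 0+38=38 d=5 * → l++
[6,20] 1+38=39 d=4 * → l++
[7,20] 3+38=41 d=2 * → l++
[8,20] 7+38=45 d=2 → r--
[8,19] 7+35=42 d=1 * → l++
[9,19] 10+35=45 d=2 → r--
[9,18] 10+34=44 d=1 → r--
[9,17] 10+29=39 d=4 → l++
[10,17] 11+29=40 d=3 → l++
[11,17] 12+29=41 d=2 → l++
[12,17] 15+29=44 d=1 → r--

l=12, r=16, best |Δ|=1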